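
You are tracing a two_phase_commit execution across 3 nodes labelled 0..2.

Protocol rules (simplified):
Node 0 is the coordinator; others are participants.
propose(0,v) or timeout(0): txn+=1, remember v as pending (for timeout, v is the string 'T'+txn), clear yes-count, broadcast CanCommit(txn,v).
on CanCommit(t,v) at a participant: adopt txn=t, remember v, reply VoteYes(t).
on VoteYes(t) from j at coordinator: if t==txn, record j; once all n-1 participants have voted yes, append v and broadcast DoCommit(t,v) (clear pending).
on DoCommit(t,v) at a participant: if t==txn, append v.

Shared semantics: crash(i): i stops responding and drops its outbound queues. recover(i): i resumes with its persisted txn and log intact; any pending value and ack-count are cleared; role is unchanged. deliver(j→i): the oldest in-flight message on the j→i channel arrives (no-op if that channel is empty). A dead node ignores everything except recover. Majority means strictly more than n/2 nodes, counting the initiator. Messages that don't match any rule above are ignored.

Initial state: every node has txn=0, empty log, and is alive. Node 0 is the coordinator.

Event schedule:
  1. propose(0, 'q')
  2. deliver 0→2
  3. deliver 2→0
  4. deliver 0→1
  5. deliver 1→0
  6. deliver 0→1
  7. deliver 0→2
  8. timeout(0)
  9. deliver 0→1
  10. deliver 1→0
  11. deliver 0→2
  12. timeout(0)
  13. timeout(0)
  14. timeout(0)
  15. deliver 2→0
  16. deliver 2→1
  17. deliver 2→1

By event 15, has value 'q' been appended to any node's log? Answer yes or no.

yes

e1 propose(0,'q'): 0[coor,t=1,-]
e2 deliver 0→2: 2[part,t=1,-]
e3 deliver 2→0: ·
e4 deliver 0→1: 1[part,t=1,-]
e5 deliver 1→0: 0[coor,t=1,q]
e6 deliver 0→1: 1[part,t=1,q]
e7 deliver 0→2: 2[part,t=1,q]
e8 timeout(0): 0[coor,t=2,q]
e9 deliver 0→1: 1[part,t=2,q]
e10 deliver 1→0: ·
e11 deliver 0→2: 2[part,t=2,q]
e12 timeout(0): 0[coor,t=3,q]
e13 timeout(0): 0[coor,t=4,q]
e14 timeout(0): 0[coor,t=5,q]
e15 deliver 2→0: ·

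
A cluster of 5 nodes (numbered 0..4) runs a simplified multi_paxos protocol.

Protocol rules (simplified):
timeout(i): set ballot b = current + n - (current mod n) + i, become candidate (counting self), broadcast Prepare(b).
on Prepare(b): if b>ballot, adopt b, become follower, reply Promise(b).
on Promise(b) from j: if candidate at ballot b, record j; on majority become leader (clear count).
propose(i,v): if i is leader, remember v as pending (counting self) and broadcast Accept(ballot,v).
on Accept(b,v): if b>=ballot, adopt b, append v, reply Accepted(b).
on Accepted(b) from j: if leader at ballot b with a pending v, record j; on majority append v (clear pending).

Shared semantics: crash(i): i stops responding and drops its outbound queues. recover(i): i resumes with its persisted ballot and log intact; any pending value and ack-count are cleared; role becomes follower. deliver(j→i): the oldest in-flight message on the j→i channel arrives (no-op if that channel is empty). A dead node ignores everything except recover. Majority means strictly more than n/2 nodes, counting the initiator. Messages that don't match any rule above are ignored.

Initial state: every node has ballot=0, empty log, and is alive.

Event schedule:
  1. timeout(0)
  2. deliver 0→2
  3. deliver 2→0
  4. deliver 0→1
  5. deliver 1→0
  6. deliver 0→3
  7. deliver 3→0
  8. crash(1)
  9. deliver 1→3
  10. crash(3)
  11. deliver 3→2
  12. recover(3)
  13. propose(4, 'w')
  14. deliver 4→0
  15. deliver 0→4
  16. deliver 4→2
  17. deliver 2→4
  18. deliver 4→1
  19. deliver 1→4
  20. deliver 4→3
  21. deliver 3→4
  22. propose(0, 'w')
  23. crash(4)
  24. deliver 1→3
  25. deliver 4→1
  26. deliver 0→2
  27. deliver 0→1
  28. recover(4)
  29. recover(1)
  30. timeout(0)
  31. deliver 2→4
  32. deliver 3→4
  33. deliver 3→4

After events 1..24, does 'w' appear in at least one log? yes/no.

no

e1 timeout(0): 0[cand,b=5,-]
e2 deliver 0→2: 2[foll,b=5,-]
e3 deliver 2→0: ·
e4 deliver 0→1: 1[foll,b=5,-]
e5 deliver 1→0: 0[lead,b=5,-]
e6 deliver 0→3: 3[foll,b=5,-]
e7 deliver 3→0: ·
e8 crash(1): 1[✗foll,b=5,-]
e9 deliver 1→3: ·
e10 crash(3): 3[✗foll,b=5,-]
e11 deliver 3→2: ·
e12 recover(3): 3[foll,b=5,-]
e13 propose(4,'w'): ·
e14 deliver 4→0: ·
e15 deliver 0→4: 4[foll,b=5,-]
e16 deliver 4→2: ·
e17 deliver 2→4: ·
e18 deliver 4→1: ·
e19 deliver 1→4: ·
e20 deliver 4→3: ·
e21 deliver 3→4: ·
e22 propose(0,'w'): ·
e23 crash(4): 4[✗foll,b=5,-]
e24 deliver 1→3: ·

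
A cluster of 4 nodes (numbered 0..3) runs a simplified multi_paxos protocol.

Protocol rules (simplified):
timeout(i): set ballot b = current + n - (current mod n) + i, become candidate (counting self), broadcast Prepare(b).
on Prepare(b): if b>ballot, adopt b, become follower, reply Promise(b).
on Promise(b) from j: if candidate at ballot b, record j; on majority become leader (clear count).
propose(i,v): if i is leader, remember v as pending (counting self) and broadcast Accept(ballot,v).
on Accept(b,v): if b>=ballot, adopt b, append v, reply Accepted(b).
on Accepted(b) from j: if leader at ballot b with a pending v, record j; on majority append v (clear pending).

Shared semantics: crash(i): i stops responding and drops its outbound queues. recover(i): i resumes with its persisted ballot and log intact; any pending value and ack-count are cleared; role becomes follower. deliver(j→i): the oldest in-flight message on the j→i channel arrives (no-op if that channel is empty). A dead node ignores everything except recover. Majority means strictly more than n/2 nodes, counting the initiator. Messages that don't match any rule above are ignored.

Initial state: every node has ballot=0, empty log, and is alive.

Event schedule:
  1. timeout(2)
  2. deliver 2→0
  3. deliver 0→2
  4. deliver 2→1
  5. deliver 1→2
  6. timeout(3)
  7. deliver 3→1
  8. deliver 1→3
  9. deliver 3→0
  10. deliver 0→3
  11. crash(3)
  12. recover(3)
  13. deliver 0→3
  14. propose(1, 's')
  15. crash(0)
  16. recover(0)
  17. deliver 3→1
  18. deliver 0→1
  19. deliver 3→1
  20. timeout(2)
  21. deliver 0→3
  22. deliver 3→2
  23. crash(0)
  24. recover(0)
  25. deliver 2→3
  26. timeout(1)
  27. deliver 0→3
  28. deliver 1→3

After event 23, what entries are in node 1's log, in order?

step 1 timeout(2): 2={cand,b=6,log=-}
step 2 deliver 2→0: 0={foll,b=6,log=-}
step 3 deliver 0→2: —
step 4 deliver 2→1: 1={foll,b=6,log=-}
step 5 deliver 1→2: 2={lead,b=6,log=-}
step 6 timeout(3): 3={cand,b=7,log=-}
step 7 deliver 3→1: 1={foll,b=7,log=-}
step 8 deliver 1→3: —
step 9 deliver 3→0: 0={foll,b=7,log=-}
step 10 deliver 0→3: 3={lead,b=7,log=-}
step 11 crash(3): 3={✗lead,b=7,log=-}
step 12 recover(3): 3={foll,b=7,log=-}
step 13 deliver 0→3: —
step 14 propose(1,'s'): —
step 15 crash(0): 0={✗foll,b=7,log=-}
step 16 recover(0): 0={foll,b=7,log=-}
step 17 deliver 3→1: —
step 18 deliver 0→1: —
step 19 deliver 3→1: —
step 20 timeout(2): 2={cand,b=10,log=-}
step 21 deliver 0→3: —
step 22 deliver 3→2: —
step 23 crash(0): 0={✗foll,b=7,log=-}

empty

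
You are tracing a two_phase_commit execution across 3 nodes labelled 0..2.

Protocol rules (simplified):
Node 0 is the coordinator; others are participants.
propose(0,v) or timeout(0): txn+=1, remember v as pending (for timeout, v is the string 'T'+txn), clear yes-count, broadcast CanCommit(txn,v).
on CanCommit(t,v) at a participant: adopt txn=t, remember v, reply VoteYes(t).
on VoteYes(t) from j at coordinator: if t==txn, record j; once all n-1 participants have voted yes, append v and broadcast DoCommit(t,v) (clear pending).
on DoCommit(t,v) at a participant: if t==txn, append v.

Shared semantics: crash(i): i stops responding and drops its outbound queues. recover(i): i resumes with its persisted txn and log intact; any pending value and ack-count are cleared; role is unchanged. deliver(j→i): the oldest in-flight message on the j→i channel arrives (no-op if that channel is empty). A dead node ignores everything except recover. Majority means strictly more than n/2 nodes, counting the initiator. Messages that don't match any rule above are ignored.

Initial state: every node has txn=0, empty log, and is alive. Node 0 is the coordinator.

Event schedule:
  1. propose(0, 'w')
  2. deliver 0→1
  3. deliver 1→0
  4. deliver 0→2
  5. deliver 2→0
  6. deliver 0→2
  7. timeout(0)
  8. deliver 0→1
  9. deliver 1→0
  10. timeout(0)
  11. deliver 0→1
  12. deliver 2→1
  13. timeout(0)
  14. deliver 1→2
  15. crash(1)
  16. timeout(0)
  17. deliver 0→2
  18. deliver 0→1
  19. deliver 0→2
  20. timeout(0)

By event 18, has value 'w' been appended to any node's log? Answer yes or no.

yes

1. propose(0,'w'):  <0:coor t1 ->
2. deliver 0→1:  <1:part t1 ->
3. deliver 1→0:  nop
4. deliver 0→2:  <2:part t1 ->
5. deliver 2→0:  <0:coor t1 w>
6. deliver 0→2:  <2:part t1 w>
7. timeout(0):  <0:coor t2 w>
8. deliver 0→1:  <1:part t1 w>
9. deliver 1→0:  nop
10. timeout(0):  <0:coor t3 w>
11. deliver 0→1:  <1:part t2 w>
12. deliver 2→1:  nop
13. timeout(0):  <0:coor t4 w>
14. deliver 1→2:  nop
15. crash(1):  <1:✗part t2 w>
16. timeout(0):  <0:coor t5 w>
17. deliver 0→2:  <2:part t2 w>
18. deliver 0→1:  nop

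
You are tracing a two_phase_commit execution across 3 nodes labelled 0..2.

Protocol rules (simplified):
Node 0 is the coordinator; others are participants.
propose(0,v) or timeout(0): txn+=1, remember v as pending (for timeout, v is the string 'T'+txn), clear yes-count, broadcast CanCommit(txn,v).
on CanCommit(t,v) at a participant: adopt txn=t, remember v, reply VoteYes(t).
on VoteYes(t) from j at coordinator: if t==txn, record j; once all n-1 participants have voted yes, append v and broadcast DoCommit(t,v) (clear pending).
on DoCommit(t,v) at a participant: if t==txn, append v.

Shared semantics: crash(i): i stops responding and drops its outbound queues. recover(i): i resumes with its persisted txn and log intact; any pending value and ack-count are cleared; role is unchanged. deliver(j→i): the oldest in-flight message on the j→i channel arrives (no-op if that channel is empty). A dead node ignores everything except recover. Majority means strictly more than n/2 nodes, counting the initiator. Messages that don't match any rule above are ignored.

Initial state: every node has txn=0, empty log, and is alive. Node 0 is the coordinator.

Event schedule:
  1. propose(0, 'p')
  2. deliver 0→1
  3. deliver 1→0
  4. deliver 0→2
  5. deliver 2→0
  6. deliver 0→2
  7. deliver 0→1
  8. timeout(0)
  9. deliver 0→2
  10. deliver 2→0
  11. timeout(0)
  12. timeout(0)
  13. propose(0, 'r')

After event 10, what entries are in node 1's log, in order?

p

1. propose(0,'p'):  <0:coor t1 ->
2. deliver 0→1:  <1:part t1 ->
3. deliver 1→0:  nop
4. deliver 0→2:  <2:part t1 ->
5. deliver 2→0:  <0:coor t1 p>
6. deliver 0→2:  <2:part t1 p>
7. deliver 0→1:  <1:part t1 p>
8. timeout(0):  <0:coor t2 p>
9. deliver 0→2:  <2:part t2 p>
10. deliver 2→0:  nop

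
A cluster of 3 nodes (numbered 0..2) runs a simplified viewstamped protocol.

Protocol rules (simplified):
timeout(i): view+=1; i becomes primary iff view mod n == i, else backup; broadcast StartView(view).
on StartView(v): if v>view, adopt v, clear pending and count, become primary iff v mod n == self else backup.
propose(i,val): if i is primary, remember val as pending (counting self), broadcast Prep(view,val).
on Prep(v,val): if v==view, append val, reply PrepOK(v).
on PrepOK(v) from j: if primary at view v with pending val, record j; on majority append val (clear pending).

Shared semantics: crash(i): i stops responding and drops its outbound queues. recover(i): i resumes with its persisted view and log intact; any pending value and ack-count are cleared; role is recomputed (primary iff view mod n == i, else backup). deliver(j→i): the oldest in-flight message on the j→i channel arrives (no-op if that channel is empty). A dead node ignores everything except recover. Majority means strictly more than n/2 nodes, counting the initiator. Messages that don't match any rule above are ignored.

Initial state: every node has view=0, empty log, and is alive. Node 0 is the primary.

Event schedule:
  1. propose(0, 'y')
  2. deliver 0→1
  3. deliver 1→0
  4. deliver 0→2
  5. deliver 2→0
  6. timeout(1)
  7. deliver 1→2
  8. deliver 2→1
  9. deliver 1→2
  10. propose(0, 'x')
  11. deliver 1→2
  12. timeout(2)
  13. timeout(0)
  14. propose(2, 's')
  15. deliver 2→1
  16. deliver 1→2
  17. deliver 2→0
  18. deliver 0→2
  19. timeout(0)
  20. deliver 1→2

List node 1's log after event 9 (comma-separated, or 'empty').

y

1. propose(0,'y'):  nop
2. deliver 0→1:  <1:back v0 y>
3. deliver 1→0:  <0:prim v0 y>
4. deliver 0→2:  <2:back v0 y>
5. deliver 2→0:  nop
6. timeout(1):  <1:prim v1 y>
7. deliver 1→2:  <2:back v1 y>
8. deliver 2→1:  nop
9. deliver 1→2:  nop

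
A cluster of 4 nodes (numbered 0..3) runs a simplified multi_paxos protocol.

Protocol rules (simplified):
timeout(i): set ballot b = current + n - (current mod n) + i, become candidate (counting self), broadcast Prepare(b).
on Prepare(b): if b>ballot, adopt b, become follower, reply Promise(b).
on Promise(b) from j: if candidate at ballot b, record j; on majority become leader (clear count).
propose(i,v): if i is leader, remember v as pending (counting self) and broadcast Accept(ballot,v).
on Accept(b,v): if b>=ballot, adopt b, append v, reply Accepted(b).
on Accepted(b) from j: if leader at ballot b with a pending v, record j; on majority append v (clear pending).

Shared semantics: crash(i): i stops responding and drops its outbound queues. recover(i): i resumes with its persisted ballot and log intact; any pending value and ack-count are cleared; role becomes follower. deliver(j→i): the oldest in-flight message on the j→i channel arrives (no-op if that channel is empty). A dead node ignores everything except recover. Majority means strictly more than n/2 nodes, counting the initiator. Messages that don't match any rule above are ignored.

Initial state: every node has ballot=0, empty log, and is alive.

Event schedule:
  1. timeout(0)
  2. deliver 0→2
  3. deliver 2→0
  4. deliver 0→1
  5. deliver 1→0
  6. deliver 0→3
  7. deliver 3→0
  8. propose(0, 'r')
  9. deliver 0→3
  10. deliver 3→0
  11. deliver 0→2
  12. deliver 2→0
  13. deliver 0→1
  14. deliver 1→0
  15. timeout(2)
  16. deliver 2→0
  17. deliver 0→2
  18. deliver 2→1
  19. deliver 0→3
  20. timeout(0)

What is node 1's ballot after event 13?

e1 timeout(0): 0[cand,b=4,-]
e2 deliver 0→2: 2[foll,b=4,-]
e3 deliver 2→0: ·
e4 deliver 0→1: 1[foll,b=4,-]
e5 deliver 1→0: 0[lead,b=4,-]
e6 deliver 0→3: 3[foll,b=4,-]
e7 deliver 3→0: ·
e8 propose(0,'r'): ·
e9 deliver 0→3: 3[foll,b=4,r]
e10 deliver 3→0: ·
e11 deliver 0→2: 2[foll,b=4,r]
e12 deliver 2→0: 0[lead,b=4,r]
e13 deliver 0→1: 1[foll,b=4,r]

4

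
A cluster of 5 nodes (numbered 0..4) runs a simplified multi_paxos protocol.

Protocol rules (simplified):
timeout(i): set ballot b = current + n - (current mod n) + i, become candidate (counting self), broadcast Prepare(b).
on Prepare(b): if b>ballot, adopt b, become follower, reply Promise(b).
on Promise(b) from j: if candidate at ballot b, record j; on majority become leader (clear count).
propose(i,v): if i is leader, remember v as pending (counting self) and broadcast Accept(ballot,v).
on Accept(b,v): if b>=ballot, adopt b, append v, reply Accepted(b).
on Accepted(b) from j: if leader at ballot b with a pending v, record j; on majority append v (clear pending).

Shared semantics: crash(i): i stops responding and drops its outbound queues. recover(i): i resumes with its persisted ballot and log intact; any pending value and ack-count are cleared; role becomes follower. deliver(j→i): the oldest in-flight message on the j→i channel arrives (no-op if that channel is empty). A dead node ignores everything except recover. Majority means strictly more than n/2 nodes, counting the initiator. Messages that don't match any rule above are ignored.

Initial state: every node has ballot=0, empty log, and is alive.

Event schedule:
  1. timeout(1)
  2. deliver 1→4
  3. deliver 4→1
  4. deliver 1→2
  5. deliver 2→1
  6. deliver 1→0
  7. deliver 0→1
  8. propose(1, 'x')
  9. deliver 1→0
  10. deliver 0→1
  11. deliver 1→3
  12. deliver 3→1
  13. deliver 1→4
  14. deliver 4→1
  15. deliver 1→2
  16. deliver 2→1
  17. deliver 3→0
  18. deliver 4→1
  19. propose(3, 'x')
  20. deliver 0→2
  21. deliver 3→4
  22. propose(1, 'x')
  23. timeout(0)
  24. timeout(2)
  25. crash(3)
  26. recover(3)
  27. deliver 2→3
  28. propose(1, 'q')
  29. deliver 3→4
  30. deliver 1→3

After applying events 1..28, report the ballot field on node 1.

after 1 — timeout(1): n1:cand/b6/[-]
after 2 — deliver 1→4: n4:foll/b6/[-]
after 3 — deliver 4→1: ·
after 4 — deliver 1→2: n2:foll/b6/[-]
after 5 — deliver 2→1: n1:lead/b6/[-]
after 6 — deliver 1→0: n0:foll/b6/[-]
after 7 — deliver 0→1: ·
after 8 — propose(1,'x'): ·
after 9 — deliver 1→0: n0:foll/b6/[x]
after 10 — deliver 0→1: ·
after 11 — deliver 1→3: n3:foll/b6/[-]
after 12 — deliver 3→1: ·
after 13 — deliver 1→4: n4:foll/b6/[x]
after 14 — deliver 4→1: n1:lead/b6/[x]
after 15 — deliver 1→2: n2:foll/b6/[x]
after 16 — deliver 2→1: ·
after 17 — deliver 3→0: ·
after 18 — deliver 4→1: ·
after 19 — propose(3,'x'): ·
after 20 — deliver 0→2: ·
after 21 — deliver 3→4: ·
after 22 — propose(1,'x'): ·
after 23 — timeout(0): n0:cand/b10/[x]
after 24 — timeout(2): n2:cand/b12/[x]
after 25 — crash(3): n3:✗foll/b6/[-]
after 26 — recover(3): n3:foll/b6/[-]
after 27 — deliver 2→3: n3:foll/b12/[-]
after 28 — propose(1,'q'): ·

6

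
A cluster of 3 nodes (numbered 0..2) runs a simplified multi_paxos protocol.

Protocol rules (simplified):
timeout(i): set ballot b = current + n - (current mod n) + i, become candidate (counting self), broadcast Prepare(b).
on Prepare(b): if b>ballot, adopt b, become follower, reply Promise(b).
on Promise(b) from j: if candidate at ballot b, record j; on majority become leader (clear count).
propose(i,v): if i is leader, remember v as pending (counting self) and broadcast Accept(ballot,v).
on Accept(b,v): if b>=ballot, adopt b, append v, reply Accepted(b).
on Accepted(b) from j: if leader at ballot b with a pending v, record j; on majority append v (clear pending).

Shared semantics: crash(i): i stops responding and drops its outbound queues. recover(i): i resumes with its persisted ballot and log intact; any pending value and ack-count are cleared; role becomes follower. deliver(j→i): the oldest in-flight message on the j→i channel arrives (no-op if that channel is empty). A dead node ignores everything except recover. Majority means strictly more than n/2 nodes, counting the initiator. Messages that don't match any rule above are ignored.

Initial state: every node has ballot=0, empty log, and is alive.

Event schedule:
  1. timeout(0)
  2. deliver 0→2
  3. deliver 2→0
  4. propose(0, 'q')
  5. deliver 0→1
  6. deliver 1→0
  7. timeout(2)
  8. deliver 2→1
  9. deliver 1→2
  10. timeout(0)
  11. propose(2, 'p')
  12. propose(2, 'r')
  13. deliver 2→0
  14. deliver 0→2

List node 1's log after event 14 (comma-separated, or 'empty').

e1 timeout(0): 0[cand,b=3,-]
e2 deliver 0→2: 2[foll,b=3,-]
e3 deliver 2→0: 0[lead,b=3,-]
e4 propose(0,'q'): ·
e5 deliver 0→1: 1[foll,b=3,-]
e6 deliver 1→0: ·
e7 timeout(2): 2[cand,b=8,-]
e8 deliver 2→1: 1[foll,b=8,-]
e9 deliver 1→2: 2[lead,b=8,-]
e10 timeout(0): 0[cand,b=6,-]
e11 propose(2,'p'): ·
e12 propose(2,'r'): ·
e13 deliver 2→0: 0[foll,b=8,-]
e14 deliver 0→2: ·

empty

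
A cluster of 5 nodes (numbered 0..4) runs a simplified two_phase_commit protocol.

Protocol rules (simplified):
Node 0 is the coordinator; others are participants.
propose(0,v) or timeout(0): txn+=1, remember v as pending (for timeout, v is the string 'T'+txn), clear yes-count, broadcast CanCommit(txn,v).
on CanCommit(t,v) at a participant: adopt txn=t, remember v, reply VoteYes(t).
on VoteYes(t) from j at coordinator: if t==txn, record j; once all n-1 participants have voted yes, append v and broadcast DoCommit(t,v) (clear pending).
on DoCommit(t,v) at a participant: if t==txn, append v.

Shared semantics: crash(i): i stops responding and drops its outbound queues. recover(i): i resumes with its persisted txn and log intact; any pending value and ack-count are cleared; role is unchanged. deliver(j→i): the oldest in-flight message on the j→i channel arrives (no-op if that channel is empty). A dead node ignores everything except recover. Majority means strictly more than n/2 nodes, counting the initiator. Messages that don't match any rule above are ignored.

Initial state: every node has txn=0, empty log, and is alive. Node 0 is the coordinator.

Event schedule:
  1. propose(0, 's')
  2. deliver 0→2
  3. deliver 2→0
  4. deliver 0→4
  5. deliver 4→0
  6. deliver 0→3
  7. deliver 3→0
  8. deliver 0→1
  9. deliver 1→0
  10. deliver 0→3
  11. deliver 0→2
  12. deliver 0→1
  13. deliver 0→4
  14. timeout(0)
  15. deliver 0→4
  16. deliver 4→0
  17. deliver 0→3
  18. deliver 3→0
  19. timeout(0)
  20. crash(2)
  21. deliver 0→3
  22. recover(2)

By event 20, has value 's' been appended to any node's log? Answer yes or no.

yes

after 1 — propose(0,'s'): n0:coor/t1/[-]
after 2 — deliver 0→2: n2:part/t1/[-]
after 3 — deliver 2→0: ·
after 4 — deliver 0→4: n4:part/t1/[-]
after 5 — deliver 4→0: ·
after 6 — deliver 0→3: n3:part/t1/[-]
after 7 — deliver 3→0: ·
after 8 — deliver 0→1: n1:part/t1/[-]
after 9 — deliver 1→0: n0:coor/t1/[s]
after 10 — deliver 0→3: n3:part/t1/[s]
after 11 — deliver 0→2: n2:part/t1/[s]
after 12 — deliver 0→1: n1:part/t1/[s]
after 13 — deliver 0→4: n4:part/t1/[s]
after 14 — timeout(0): n0:coor/t2/[s]
after 15 — deliver 0→4: n4:part/t2/[s]
after 16 — deliver 4→0: ·
after 17 — deliver 0→3: n3:part/t2/[s]
after 18 — deliver 3→0: ·
after 19 — timeout(0): n0:coor/t3/[s]
after 20 — crash(2): n2:✗part/t1/[s]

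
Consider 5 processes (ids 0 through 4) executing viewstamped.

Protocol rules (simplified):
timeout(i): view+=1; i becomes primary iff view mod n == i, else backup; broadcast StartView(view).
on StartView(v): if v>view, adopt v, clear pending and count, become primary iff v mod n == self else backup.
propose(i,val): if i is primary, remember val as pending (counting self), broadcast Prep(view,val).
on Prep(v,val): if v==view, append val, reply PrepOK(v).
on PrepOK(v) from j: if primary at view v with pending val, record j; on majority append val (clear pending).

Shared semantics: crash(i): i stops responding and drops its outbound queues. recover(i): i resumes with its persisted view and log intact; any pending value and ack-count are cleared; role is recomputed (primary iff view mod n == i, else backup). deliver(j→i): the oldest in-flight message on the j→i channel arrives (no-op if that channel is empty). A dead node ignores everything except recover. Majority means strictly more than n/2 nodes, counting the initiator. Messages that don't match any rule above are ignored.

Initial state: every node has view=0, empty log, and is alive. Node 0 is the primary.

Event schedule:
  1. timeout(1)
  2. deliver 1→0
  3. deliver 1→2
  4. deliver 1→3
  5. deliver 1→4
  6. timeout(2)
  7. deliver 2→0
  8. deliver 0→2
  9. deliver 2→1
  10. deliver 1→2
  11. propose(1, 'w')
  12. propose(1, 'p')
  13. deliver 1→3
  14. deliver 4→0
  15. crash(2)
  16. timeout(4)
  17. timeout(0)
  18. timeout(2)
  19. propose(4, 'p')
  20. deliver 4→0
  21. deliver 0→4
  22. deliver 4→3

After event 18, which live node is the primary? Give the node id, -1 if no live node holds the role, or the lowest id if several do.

e1 timeout(1): 1[prim,v=1,-]
e2 deliver 1→0: 0[back,v=1,-]
e3 deliver 1→2: 2[back,v=1,-]
e4 deliver 1→3: 3[back,v=1,-]
e5 deliver 1→4: 4[back,v=1,-]
e6 timeout(2): 2[prim,v=2,-]
e7 deliver 2→0: 0[back,v=2,-]
e8 deliver 0→2: ·
e9 deliver 2→1: 1[back,v=2,-]
e10 deliver 1→2: ·
e11 propose(1,'w'): ·
e12 propose(1,'p'): ·
e13 deliver 1→3: ·
e14 deliver 4→0: ·
e15 crash(2): 2[✗prim,v=2,-]
e16 timeout(4): 4[back,v=2,-]
e17 timeout(0): 0[back,v=3,-]
e18 timeout(2): ·

-1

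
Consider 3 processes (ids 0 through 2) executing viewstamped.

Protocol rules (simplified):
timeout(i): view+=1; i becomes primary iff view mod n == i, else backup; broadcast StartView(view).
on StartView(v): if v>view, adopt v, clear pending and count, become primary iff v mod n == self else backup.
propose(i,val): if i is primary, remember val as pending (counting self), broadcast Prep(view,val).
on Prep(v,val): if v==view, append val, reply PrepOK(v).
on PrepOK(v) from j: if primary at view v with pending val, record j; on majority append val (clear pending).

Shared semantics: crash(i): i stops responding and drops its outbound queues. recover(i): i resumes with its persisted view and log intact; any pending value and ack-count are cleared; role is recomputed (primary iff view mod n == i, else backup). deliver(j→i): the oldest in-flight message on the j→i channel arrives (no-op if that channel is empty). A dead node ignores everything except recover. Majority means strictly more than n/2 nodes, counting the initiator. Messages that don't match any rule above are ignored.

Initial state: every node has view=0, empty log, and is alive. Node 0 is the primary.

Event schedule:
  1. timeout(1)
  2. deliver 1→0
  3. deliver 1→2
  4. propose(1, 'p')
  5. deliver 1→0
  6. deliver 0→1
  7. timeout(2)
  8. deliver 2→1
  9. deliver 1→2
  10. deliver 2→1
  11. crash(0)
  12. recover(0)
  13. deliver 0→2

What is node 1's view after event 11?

after 1 — timeout(1): n1:prim/v1/[-]
after 2 — deliver 1→0: n0:back/v1/[-]
after 3 — deliver 1→2: n2:back/v1/[-]
after 4 — propose(1,'p'): ·
after 5 — deliver 1→0: n0:back/v1/[p]
after 6 — deliver 0→1: n1:prim/v1/[p]
after 7 — timeout(2): n2:prim/v2/[-]
after 8 — deliver 2→1: n1:back/v2/[p]
after 9 — deliver 1→2: ·
after 10 — deliver 2→1: ·
after 11 — crash(0): n0:✗back/v1/[p]

2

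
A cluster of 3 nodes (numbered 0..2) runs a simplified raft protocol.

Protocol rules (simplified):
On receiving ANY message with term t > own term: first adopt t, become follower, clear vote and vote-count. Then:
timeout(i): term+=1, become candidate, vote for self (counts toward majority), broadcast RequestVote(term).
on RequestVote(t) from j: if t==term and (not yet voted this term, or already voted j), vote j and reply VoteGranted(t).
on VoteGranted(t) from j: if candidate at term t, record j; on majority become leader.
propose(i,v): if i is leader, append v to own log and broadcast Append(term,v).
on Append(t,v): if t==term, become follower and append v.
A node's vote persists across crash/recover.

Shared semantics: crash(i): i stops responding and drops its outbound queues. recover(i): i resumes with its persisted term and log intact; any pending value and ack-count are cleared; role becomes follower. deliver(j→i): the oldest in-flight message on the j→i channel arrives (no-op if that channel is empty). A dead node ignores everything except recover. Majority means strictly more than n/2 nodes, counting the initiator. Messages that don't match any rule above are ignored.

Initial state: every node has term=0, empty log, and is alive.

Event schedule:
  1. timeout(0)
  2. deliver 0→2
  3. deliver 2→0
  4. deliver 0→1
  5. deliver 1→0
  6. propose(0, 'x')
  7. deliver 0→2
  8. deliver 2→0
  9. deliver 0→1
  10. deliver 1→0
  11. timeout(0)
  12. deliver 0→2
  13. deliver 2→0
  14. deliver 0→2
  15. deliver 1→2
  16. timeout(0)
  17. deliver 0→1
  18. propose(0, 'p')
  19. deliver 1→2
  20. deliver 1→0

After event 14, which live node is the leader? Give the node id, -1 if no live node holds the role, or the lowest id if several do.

1. timeout(0):  <0:cand t1 ->
2. deliver 0→2:  <2:foll t1 ->
3. deliver 2→0:  <0:lead t1 ->
4. deliver 0→1:  <1:foll t1 ->
5. deliver 1→0:  nop
6. propose(0,'x'):  <0:lead t1 x>
7. deliver 0→2:  <2:foll t1 x>
8. deliver 2→0:  nop
9. deliver 0→1:  <1:foll t1 x>
10. deliver 1→0:  nop
11. timeout(0):  <0:cand t2 x>
12. deliver 0→2:  <2:foll t2 x>
13. deliver 2→0:  <0:lead t2 x>
14. deliver 0→2:  nop

0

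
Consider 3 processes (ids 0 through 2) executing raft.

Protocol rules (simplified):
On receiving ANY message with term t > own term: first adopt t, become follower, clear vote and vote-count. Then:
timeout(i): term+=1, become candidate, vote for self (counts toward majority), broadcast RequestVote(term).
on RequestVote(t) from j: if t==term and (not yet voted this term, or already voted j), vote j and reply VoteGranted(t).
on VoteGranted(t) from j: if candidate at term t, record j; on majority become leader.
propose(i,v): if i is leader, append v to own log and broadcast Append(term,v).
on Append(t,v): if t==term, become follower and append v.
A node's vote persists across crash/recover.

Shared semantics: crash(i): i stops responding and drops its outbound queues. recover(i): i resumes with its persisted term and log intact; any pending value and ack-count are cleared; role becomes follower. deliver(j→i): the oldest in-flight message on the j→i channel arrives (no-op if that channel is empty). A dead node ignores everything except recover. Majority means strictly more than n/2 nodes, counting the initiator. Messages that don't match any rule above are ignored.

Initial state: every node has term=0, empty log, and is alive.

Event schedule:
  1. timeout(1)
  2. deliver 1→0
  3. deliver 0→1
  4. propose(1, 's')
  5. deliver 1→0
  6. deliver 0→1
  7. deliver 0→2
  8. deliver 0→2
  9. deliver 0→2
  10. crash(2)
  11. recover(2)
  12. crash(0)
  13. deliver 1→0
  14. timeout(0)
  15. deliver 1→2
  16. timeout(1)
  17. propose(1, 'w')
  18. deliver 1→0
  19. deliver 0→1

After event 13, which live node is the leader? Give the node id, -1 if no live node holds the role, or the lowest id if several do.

1

[1] timeout(1) → N1(cand t1 [-])
[2] deliver 1→0 → N0(foll t1 [-])
[3] deliver 0→1 → N1(lead t1 [-])
[4] propose(1,'s') → N1(lead t1 [s])
[5] deliver 1→0 → N0(foll t1 [s])
[6] deliver 0→1 → ∅
[7] deliver 0→2 → ∅
[8] deliver 0→2 → ∅
[9] deliver 0→2 → ∅
[10] crash(2) → N2(✗foll t0 [-])
[11] recover(2) → N2(foll t0 [-])
[12] crash(0) → N0(✗foll t1 [s])
[13] deliver 1→0 → ∅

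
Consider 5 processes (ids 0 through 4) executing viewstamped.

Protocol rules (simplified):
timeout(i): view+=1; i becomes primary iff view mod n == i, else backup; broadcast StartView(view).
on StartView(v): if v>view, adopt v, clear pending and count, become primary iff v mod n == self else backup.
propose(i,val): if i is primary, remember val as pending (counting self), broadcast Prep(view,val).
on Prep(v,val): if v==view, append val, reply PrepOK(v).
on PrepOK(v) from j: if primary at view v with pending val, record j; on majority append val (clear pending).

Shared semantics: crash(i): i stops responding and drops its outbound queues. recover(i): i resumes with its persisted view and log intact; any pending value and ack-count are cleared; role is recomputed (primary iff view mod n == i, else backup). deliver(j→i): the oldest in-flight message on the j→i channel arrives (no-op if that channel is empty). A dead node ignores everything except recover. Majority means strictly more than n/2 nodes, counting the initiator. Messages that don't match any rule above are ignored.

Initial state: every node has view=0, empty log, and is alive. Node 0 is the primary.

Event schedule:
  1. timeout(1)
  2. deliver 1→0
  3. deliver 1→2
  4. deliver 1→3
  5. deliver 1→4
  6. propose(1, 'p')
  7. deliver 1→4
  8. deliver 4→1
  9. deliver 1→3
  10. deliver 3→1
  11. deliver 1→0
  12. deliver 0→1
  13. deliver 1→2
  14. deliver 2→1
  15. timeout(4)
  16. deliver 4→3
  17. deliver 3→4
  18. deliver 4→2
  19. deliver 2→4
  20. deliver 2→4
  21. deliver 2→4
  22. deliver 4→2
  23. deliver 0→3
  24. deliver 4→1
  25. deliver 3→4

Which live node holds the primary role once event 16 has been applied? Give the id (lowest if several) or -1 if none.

1

after 1 — timeout(1): n1:prim/v1/[-]
after 2 — deliver 1→0: n0:back/v1/[-]
after 3 — deliver 1→2: n2:back/v1/[-]
after 4 — deliver 1→3: n3:back/v1/[-]
after 5 — deliver 1→4: n4:back/v1/[-]
after 6 — propose(1,'p'): ·
after 7 — deliver 1→4: n4:back/v1/[p]
after 8 — deliver 4→1: ·
after 9 — deliver 1→3: n3:back/v1/[p]
after 10 — deliver 3→1: n1:prim/v1/[p]
after 11 — deliver 1→0: n0:back/v1/[p]
after 12 — deliver 0→1: ·
after 13 — deliver 1→2: n2:back/v1/[p]
after 14 — deliver 2→1: ·
after 15 — timeout(4): n4:back/v2/[p]
after 16 — deliver 4→3: n3:back/v2/[p]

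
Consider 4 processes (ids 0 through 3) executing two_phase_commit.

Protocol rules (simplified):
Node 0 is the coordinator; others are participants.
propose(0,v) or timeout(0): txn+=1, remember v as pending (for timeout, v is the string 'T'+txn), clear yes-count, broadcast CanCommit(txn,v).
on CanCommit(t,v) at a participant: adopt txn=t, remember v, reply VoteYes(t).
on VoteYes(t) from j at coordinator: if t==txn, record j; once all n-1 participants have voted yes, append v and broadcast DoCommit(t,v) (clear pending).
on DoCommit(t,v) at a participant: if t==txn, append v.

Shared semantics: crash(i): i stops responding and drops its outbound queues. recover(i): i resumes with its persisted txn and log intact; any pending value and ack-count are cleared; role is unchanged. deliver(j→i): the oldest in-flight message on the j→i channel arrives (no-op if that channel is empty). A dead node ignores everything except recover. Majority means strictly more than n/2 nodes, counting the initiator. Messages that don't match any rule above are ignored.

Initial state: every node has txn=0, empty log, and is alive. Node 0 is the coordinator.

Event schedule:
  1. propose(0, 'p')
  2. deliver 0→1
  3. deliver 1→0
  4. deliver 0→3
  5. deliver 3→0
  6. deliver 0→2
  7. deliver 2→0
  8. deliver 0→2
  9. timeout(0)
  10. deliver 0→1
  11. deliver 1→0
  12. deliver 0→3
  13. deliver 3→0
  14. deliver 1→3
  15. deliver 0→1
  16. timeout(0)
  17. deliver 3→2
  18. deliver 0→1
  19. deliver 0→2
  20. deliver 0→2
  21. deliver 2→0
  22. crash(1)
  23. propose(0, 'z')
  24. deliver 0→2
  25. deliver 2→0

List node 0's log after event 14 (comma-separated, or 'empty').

after 1 — propose(0,'p'): n0:coor/t1/[-]
after 2 — deliver 0→1: n1:part/t1/[-]
after 3 — deliver 1→0: ·
after 4 — deliver 0→3: n3:part/t1/[-]
after 5 — deliver 3→0: ·
after 6 — deliver 0→2: n2:part/t1/[-]
after 7 — deliver 2→0: n0:coor/t1/[p]
after 8 — deliver 0→2: n2:part/t1/[p]
after 9 — timeout(0): n0:coor/t2/[p]
after 10 — deliver 0→1: n1:part/t1/[p]
after 11 — deliver 1→0: ·
after 12 — deliver 0→3: n3:part/t1/[p]
after 13 — deliver 3→0: ·
after 14 — deliver 1→3: ·

p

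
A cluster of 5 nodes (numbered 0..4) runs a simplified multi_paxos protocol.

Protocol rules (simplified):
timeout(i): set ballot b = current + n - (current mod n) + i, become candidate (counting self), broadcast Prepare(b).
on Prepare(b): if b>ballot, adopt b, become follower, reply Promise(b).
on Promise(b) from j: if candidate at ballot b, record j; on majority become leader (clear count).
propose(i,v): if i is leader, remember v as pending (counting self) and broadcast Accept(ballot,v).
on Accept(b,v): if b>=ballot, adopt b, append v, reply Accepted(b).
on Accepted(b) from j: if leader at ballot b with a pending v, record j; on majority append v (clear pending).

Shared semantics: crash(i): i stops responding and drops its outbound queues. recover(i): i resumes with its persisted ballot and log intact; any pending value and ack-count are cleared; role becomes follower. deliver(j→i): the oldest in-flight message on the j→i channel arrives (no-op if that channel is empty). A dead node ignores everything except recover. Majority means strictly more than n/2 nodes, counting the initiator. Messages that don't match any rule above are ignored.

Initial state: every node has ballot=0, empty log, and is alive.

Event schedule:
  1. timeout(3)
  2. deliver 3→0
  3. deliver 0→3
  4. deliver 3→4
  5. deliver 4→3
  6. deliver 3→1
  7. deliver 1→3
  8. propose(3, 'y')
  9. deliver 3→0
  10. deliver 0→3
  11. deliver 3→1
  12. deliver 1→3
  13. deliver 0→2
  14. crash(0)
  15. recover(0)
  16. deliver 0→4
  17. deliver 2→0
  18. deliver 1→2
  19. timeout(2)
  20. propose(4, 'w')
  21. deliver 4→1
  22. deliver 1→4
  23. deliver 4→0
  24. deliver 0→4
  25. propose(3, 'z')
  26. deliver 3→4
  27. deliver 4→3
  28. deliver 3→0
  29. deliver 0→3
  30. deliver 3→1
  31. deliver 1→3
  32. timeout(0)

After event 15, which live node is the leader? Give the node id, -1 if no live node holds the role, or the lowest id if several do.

1. timeout(3):  <3:cand b8 ->
2. deliver 3→0:  <0:foll b8 ->
3. deliver 0→3:  nop
4. deliver 3→4:  <4:foll b8 ->
5. deliver 4→3:  <3:lead b8 ->
6. deliver 3→1:  <1:foll b8 ->
7. deliver 1→3:  nop
8. propose(3,'y'):  nop
9. deliver 3→0:  <0:foll b8 y>
10. deliver 0→3:  nop
11. deliver 3→1:  <1:foll b8 y>
12. deliver 1→3:  <3:lead b8 y>
13. deliver 0→2:  nop
14. crash(0):  <0:✗foll b8 y>
15. recover(0):  <0:foll b8 y>

3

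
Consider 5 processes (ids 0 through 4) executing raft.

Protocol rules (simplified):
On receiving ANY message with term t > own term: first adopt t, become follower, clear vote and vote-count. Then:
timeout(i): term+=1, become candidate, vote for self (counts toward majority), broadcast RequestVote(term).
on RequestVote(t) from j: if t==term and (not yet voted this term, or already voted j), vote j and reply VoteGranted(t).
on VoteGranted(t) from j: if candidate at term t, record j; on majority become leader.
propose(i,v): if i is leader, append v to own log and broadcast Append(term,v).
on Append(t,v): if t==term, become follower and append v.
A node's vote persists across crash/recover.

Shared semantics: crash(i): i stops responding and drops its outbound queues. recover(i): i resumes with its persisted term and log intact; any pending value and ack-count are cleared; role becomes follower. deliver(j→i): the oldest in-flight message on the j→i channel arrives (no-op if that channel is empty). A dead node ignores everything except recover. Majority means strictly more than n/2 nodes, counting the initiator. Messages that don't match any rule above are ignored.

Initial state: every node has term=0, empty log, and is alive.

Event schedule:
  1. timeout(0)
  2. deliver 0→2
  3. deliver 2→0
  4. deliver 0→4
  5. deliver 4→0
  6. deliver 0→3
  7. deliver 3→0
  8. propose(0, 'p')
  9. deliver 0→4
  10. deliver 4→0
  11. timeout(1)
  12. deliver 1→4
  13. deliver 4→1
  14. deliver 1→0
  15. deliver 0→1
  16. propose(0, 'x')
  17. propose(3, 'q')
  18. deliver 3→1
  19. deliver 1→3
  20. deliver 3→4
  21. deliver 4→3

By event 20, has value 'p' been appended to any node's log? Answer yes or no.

yes

step 1 timeout(0): 0={cand,t=1,log=-}
step 2 deliver 0→2: 2={foll,t=1,log=-}
step 3 deliver 2→0: —
step 4 deliver 0→4: 4={foll,t=1,log=-}
step 5 deliver 4→0: 0={lead,t=1,log=-}
step 6 deliver 0→3: 3={foll,t=1,log=-}
step 7 deliver 3→0: —
step 8 propose(0,'p'): 0={lead,t=1,log=p}
step 9 deliver 0→4: 4={foll,t=1,log=p}
step 10 deliver 4→0: —
step 11 timeout(1): 1={cand,t=1,log=-}
step 12 deliver 1→4: —
step 13 deliver 4→1: —
step 14 deliver 1→0: —
step 15 deliver 0→1: —
step 16 propose(0,'x'): 0={lead,t=1,log=p,x}
step 17 propose(3,'q'): —
step 18 deliver 3→1: —
step 19 deliver 1→3: —
step 20 deliver 3→4: —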